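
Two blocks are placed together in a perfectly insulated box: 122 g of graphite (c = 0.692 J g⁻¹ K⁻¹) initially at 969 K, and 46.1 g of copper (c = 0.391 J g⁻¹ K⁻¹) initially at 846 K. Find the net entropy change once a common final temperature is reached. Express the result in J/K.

ΔS_total = 0.133 J/K

Energy balance: T_f = (m₁c₁T₁ + m₂c₂T₂)/(m₁c₁ + m₂c₂) = 947.36 K.
ΔS₁ = m₁c₁ ln(T_f/T₁) = 84.424 × ln(947.36/969) = -1.907 J/K.
ΔS₂ = m₂c₂ ln(T_f/T₂) = 18.0251 × ln(947.36/846) = 2.04 J/K.
ΔS_total = -1.907 + 2.04 = 0.133 J/K.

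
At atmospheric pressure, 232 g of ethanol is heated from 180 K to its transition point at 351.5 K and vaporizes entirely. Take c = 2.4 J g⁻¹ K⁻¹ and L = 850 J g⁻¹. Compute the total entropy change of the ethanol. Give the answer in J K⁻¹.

Warming step: ΔS₁ = m c ln(T_tr/T_i) = 232 × 2.4 × ln(351.5/180) = 372.6 J/K.
Phase change: ΔS₂ = +mL/T_tr = 232 × 850 / 351.5 = 561 J/K.
ΔS_total = (372.6) + (561) = 934 J/K.

ΔS = 934 J/K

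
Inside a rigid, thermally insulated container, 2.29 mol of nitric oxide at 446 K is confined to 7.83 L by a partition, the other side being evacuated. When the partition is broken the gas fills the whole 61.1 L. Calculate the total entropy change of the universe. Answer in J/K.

For an ideal gas in free expansion Q = 0 and W = 0, so T is unchanged.
Entropy is a state function; using a reversible isothermal path, ΔS_gas = nR ln(V₂/V₁) = 2.29 × 8.314 × ln(61.1/7.83) = 39.1 J/K.
The insulated surroundings exchange no heat, so ΔS_surr = 0 and ΔS_universe = ΔS_gas.

ΔS_universe = 39.1 J/K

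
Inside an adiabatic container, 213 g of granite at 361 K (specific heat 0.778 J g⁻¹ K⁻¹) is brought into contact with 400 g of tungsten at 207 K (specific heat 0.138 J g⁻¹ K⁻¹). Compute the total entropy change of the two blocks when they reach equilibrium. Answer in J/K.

ΔS_total = 5.8 J/K

Energy balance: T_f = (m₁c₁T₁ + m₂c₂T₂)/(m₁c₁ + m₂c₂) = 322.52 K.
ΔS₁ = m₁c₁ ln(T_f/T₁) = 165.714 × ln(322.52/361) = -18.68 J/K.
ΔS₂ = m₂c₂ ln(T_f/T₂) = 55.2 × ln(322.52/207) = 24.48 J/K.
ΔS_total = -18.68 + 24.48 = 5.8 J/K.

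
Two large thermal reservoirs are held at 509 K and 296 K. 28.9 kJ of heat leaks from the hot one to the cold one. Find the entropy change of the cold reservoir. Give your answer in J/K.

The cold reservoir gains heat Q, so ΔS_cold = +Q/T_C = 28900/296 = 97.6 J/K.

ΔS_cold = 97.6 J/K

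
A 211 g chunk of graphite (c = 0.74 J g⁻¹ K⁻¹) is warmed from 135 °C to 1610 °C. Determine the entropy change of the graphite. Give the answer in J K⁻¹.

In kelvin: T₁ = 408.15 K, T₂ = 1883.15 K. ΔS = ∫dQ_rev/T = m c ln(T₂/T₁) = 211 × 0.74 × ln(1883.15/408.15) = 239 J/K.

ΔS = 239 J/K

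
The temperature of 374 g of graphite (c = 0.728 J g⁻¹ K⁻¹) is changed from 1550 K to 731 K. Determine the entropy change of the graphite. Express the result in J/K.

ΔS = ∫dQ_rev/T = m c ln(T₂/T₁) = 374 × 0.728 × ln(731/1550) = -205 J/K.

ΔS = -205 J/K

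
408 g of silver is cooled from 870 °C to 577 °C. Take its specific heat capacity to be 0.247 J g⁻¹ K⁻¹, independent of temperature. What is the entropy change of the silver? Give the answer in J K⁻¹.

ΔS = -29.8 J/K

In kelvin: T₁ = 1143.15 K, T₂ = 850.15 K. ΔS = ∫dQ_rev/T = m c ln(T₂/T₁) = 408 × 0.247 × ln(850.15/1143.15) = -29.8 J/K.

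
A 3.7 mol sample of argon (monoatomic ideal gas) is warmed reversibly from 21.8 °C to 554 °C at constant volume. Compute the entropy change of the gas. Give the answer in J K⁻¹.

In kelvin: T₁ = 294.95 K, T₂ = 827.15 K. At constant volume, ΔS = nC_V ln(T₂/T₁) with C_V = 3R/2 = 12.47 J mol⁻¹ K⁻¹.
ΔS = 3.7 × 12.47 × ln(827.15/294.95) = 47.6 J/K.

ΔS = 47.6 J/K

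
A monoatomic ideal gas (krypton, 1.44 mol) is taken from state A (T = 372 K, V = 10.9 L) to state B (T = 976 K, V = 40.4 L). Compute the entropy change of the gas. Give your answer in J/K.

Entropy is a state function: ΔS = nC_V ln(T₂/T₁) + nR ln(V₂/V₁), with C_V = 3R/2 = 12.47 J mol⁻¹ K⁻¹ for a monoatomic ideal gas.
ΔS = 1.44 × [12.47 × ln(976/372) + 8.314 × ln(40.4/10.9)] = 33 J/K.

ΔS = 33 J/K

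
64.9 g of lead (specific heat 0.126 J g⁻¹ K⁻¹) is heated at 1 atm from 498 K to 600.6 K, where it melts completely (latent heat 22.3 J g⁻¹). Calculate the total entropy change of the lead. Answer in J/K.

ΔS = 3.94 J/K

Warming step: ΔS₁ = m c ln(T_tr/T_i) = 64.9 × 0.126 × ln(600.6/498) = 1.532 J/K.
Phase change: ΔS₂ = +mL/T_tr = 64.9 × 22.3 / 600.6 = 2.41 J/K.
ΔS_total = (1.532) + (2.41) = 3.94 J/K.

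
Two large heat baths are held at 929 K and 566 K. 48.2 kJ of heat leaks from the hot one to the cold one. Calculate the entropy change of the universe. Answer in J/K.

ΔS_total = 33.3 J/K

ΔS_hot = −Q/T_H = −48200/929 = -51.88 J/K and ΔS_cold = +Q/T_C = 48200/566 = 85.16 J/K.
ΔS_total = -51.88 + 85.16 = 33.3 J/K, positive as the second law requires.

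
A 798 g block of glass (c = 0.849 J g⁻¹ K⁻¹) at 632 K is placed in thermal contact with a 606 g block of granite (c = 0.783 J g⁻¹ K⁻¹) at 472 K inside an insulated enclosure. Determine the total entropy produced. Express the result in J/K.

Energy balance: T_f = (m₁c₁T₁ + m₂c₂T₂)/(m₁c₁ + m₂c₂) = 566.1 K.
ΔS₁ = m₁c₁ ln(T_f/T₁) = 677.502 × ln(566.1/632) = -74.609 J/K.
ΔS₂ = m₂c₂ ln(T_f/T₂) = 474.498 × ln(566.1/472) = 86.258 J/K.
ΔS_total = -74.609 + 86.258 = 11.6 J/K.

ΔS_total = 11.6 J/K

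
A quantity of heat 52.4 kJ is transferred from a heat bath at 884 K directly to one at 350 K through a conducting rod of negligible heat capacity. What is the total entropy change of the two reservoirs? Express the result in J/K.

ΔS_total = 90.4 J/K

ΔS_hot = −Q/T_H = −52400/884 = -59.28 J/K and ΔS_cold = +Q/T_C = 52400/350 = 149.7 J/K.
ΔS_total = -59.28 + 149.7 = 90.4 J/K, positive as the second law requires.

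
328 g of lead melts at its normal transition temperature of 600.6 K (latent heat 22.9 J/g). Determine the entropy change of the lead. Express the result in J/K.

ΔS = 12.5 J/K

Heat absorbed by the substance: Q = mL = 328 × 22.9 = 7511.2 J.
At constant T, ΔS = Q_rev/T = 7511.2 / 600.6 = 12.5 J/K.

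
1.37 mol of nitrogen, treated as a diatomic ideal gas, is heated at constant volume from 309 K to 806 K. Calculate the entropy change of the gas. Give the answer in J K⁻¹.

ΔS = 27.3 J/K

At constant volume, ΔS = nC_V ln(T₂/T₁) with C_V = 5R/2 = 20.79 J mol⁻¹ K⁻¹.
ΔS = 1.37 × 20.79 × ln(806/309) = 27.3 J/K.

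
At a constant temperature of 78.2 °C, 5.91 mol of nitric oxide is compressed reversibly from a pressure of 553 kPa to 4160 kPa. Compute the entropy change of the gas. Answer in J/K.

For an isothermal ideal gas ΔS_gas = nR ln(P₁/P₂) = 5.91 × 8.314 × ln(553/4160) = -99.2 J/K.

ΔS_gas = -99.2 J/K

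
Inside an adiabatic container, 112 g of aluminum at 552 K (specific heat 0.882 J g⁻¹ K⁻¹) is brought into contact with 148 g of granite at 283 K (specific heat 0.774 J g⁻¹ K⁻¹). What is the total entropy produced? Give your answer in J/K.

Energy balance: T_f = (m₁c₁T₁ + m₂c₂T₂)/(m₁c₁ + m₂c₂) = 407.56 K.
ΔS₁ = m₁c₁ ln(T_f/T₁) = 98.784 × ln(407.56/552) = -29.97 J/K.
ΔS₂ = m₂c₂ ln(T_f/T₂) = 114.552 × ln(407.56/283) = 41.78 J/K.
ΔS_total = -29.97 + 41.78 = 11.8 J/K.

ΔS_total = 11.8 J/K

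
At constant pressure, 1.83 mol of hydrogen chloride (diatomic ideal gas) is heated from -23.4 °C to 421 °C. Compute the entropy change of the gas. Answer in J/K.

ΔS = 54.4 J/K

In kelvin: T₁ = 249.75 K, T₂ = 694.15 K. At constant pressure, ΔS = nC_p ln(T₂/T₁) with C_p = 7R/2 = 29.1 J mol⁻¹ K⁻¹.
ΔS = 1.83 × 29.1 × ln(694.15/249.75) = 54.4 J/K.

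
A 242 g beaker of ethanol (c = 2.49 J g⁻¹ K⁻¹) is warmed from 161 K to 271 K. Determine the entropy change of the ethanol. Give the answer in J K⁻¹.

ΔS = ∫dQ_rev/T = m c ln(T₂/T₁) = 242 × 2.49 × ln(271/161) = 314 J/K.

ΔS = 314 J/K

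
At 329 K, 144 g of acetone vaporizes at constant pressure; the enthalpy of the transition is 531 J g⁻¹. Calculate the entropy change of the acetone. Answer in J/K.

ΔS = 232 J/K

Heat absorbed by the substance: Q = mL = 144 × 531 = 76464 J.
At constant T, ΔS = Q_rev/T = 76464 / 329 = 232 J/K.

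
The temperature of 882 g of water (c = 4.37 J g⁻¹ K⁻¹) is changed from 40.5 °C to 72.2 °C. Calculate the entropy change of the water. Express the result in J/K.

In kelvin: T₁ = 313.65 K, T₂ = 345.35 K. ΔS = ∫dQ_rev/T = m c ln(T₂/T₁) = 882 × 4.37 × ln(345.35/313.65) = 371 J/K.

ΔS = 371 J/K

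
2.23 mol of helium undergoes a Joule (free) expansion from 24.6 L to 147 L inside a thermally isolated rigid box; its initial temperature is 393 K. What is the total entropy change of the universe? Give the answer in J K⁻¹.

ΔS_universe = 33.1 J/K

For an ideal gas in free expansion Q = 0 and W = 0, so T is unchanged.
Entropy is a state function; using a reversible isothermal path, ΔS_gas = nR ln(V₂/V₁) = 2.23 × 8.314 × ln(147/24.6) = 33.1 J/K.
The insulated surroundings exchange no heat, so ΔS_surr = 0 and ΔS_universe = ΔS_gas.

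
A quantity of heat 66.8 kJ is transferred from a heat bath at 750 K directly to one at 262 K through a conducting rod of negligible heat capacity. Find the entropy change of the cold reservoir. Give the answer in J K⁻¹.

The cold reservoir gains heat Q, so ΔS_cold = +Q/T_C = 66800/262 = 255 J/K.

ΔS_cold = 255 J/K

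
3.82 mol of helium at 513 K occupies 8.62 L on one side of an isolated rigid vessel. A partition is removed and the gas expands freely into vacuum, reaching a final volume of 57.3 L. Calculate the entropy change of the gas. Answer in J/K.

ΔS_gas = 60.2 J/K

No heat is exchanged and no work is done, so the ideal-gas temperature stays constant.
Entropy is a state function; using a reversible isothermal path, ΔS_gas = nR ln(V₂/V₁) = 3.82 × 8.314 × ln(57.3/8.62) = 60.2 J/K.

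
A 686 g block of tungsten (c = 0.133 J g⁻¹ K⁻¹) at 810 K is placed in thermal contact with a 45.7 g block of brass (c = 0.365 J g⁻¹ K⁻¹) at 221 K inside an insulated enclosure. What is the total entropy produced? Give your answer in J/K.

Energy balance: T_f = (m₁c₁T₁ + m₂c₂T₂)/(m₁c₁ + m₂c₂) = 718.96 K.
ΔS₁ = m₁c₁ ln(T_f/T₁) = 91.238 × ln(718.96/810) = -10.88 J/K.
ΔS₂ = m₂c₂ ln(T_f/T₂) = 16.6805 × ln(718.96/221) = 19.68 J/K.
ΔS_total = -10.88 + 19.68 = 8.8 J/K.

ΔS_total = 8.8 J/K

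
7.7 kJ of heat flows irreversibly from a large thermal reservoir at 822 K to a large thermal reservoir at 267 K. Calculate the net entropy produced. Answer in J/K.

ΔS_hot = −Q/T_H = −7700/822 = -9.367 J/K and ΔS_cold = +Q/T_C = 7700/267 = 28.84 J/K.
ΔS_total = -9.367 + 28.84 = 19.5 J/K, positive as the second law requires.

ΔS_total = 19.5 J/K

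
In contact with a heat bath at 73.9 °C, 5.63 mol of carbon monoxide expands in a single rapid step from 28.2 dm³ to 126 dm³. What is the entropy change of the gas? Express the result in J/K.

Entropy is a state function, so ΔS_gas depends only on the end states.
For an isothermal ideal gas ΔS_gas = nR ln(V₂/V₁) = 5.63 × 8.314 × ln(126/28.2) = 70.1 J/K.

ΔS_gas = 70.1 J/K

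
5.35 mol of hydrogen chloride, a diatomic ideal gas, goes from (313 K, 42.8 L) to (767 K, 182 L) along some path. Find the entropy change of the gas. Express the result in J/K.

ΔS = 164 J/K

Entropy is a state function: ΔS = nC_V ln(T₂/T₁) + nR ln(V₂/V₁), with C_V = 5R/2 = 20.79 J mol⁻¹ K⁻¹ for a diatomic ideal gas.
ΔS = 5.35 × [20.79 × ln(767/313) + 8.314 × ln(182/42.8)] = 164 J/K.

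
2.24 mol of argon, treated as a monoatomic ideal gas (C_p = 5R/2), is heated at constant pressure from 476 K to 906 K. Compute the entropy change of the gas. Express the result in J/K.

ΔS = 30 J/K

At constant pressure, ΔS = nC_p ln(T₂/T₁) with C_p = 5R/2 = 20.79 J mol⁻¹ K⁻¹.
ΔS = 2.24 × 20.79 × ln(906/476) = 30 J/K.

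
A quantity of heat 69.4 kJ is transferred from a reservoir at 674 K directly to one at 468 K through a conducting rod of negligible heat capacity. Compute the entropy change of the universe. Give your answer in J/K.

ΔS_total = 45.3 J/K

ΔS_hot = −Q/T_H = −69400/674 = -103 J/K and ΔS_cold = +Q/T_C = 69400/468 = 148.3 J/K.
ΔS_total = -103 + 148.3 = 45.3 J/K, positive as the second law requires.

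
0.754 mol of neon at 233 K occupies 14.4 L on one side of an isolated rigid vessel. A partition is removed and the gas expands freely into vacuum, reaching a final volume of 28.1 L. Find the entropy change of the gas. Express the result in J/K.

No heat is exchanged and no work is done, so the ideal-gas temperature stays constant.
Entropy is a state function; using a reversible isothermal path, ΔS_gas = nR ln(V₂/V₁) = 0.754 × 8.314 × ln(28.1/14.4) = 4.19 J/K.

ΔS_gas = 4.19 J/K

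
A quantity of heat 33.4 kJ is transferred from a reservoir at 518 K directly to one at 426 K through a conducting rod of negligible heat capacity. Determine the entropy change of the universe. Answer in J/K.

ΔS_hot = −Q/T_H = −33400/518 = -64.48 J/K and ΔS_cold = +Q/T_C = 33400/426 = 78.4 J/K.
ΔS_total = -64.48 + 78.4 = 13.9 J/K, positive as the second law requires.

ΔS_total = 13.9 J/K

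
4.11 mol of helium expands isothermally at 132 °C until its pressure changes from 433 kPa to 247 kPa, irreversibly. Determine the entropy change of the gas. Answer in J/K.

ΔS_gas = 19.2 J/K

Entropy is a state function, so ΔS_gas depends only on the end states.
For an isothermal ideal gas ΔS_gas = nR ln(P₁/P₂) = 4.11 × 8.314 × ln(433/247) = 19.2 J/K.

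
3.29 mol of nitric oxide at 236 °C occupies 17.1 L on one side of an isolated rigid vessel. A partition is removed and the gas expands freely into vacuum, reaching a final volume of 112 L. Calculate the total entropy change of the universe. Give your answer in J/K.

ΔS_universe = 51.4 J/K

No heat is exchanged and no work is done, so the ideal-gas temperature stays constant.
Entropy is a state function; using a reversible isothermal path, ΔS_gas = nR ln(V₂/V₁) = 3.29 × 8.314 × ln(112/17.1) = 51.4 J/K.
The insulated surroundings exchange no heat, so ΔS_surr = 0 and ΔS_universe = ΔS_gas.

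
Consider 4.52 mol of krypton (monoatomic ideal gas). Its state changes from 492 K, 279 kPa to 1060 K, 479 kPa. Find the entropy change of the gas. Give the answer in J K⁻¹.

ΔS = nC_p ln(T₂/T₁) − nR ln(P₂/P₁), with C_p = 5R/2 = 20.79 J mol⁻¹ K⁻¹ for a monoatomic ideal gas.
ΔS = 4.52 × [20.79 × ln(1060/492) − 8.314 × ln(479/279)] = 51.8 J/K.

ΔS = 51.8 J/K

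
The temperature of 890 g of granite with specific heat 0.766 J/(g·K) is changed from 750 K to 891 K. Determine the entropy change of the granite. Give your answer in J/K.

ΔS = 117 J/K

ΔS = ∫dQ_rev/T = m c ln(T₂/T₁) = 890 × 0.766 × ln(891/750) = 117 J/K.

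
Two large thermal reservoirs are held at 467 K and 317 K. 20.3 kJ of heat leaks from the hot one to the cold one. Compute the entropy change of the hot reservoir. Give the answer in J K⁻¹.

The hot reservoir loses heat Q, so ΔS_hot = −Q/T_H = −20300/467 = -43.5 J/K.

ΔS_hot = -43.5 J/K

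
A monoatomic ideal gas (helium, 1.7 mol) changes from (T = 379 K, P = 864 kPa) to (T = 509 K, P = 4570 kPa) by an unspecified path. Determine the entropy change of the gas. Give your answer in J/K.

ΔS = nC_p ln(T₂/T₁) − nR ln(P₂/P₁), with C_p = 5R/2 = 20.79 J mol⁻¹ K⁻¹ for a monoatomic ideal gas.
ΔS = 1.7 × [20.79 × ln(509/379) − 8.314 × ln(4570/864)] = -13.1 J/K.

ΔS = -13.1 J/K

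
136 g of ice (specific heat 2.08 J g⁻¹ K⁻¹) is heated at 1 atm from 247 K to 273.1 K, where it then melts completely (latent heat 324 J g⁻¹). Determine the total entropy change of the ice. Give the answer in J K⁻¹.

ΔS = 190 J/K

Warming step: ΔS₁ = m c ln(T_tr/T_i) = 136 × 2.08 × ln(273.1/247) = 28.42 J/K.
Phase change: ΔS₂ = +mL/T_tr = 136 × 324 / 273.1 = 161.3 J/K.
ΔS_total = (28.42) + (161.3) = 190 J/K.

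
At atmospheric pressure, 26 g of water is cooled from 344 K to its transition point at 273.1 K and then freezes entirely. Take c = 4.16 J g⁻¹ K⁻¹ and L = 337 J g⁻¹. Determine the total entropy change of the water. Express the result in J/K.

Cooling step: ΔS₁ = m c ln(T_tr/T_i) = 26 × 4.16 × ln(273.1/344) = -24.96 J/K.
Phase change: ΔS₂ = −mL/T_tr = −26 × 337 / 273.1 = -32.08 J/K.
ΔS_total = (-24.96) + (-32.08) = -57 J/K.

ΔS = -57 J/K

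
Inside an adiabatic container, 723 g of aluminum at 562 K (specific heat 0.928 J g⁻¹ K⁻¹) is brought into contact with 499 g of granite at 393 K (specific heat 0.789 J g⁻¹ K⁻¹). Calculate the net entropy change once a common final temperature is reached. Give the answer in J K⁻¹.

ΔS_total = 15.3 J/K

Energy balance: T_f = (m₁c₁T₁ + m₂c₂T₂)/(m₁c₁ + m₂c₂) = 499.5 K.
ΔS₁ = m₁c₁ ln(T_f/T₁) = 670.944 × ln(499.5/562) = -79.1 J/K.
ΔS₂ = m₂c₂ ln(T_f/T₂) = 393.711 × ln(499.5/393) = 94.41 J/K.
ΔS_total = -79.1 + 94.41 = 15.3 J/K.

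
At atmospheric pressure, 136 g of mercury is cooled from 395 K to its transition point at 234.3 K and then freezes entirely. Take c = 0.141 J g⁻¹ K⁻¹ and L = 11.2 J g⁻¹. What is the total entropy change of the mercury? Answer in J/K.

ΔS = -16.5 J/K

Cooling step: ΔS₁ = m c ln(T_tr/T_i) = 136 × 0.141 × ln(234.3/395) = -10.02 J/K.
Phase change: ΔS₂ = −mL/T_tr = −136 × 11.2 / 234.3 = -6.501 J/K.
ΔS_total = (-10.02) + (-6.501) = -16.5 J/K.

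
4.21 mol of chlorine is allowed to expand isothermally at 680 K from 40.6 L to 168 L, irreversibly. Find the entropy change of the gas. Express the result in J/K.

Entropy is a state function, so ΔS_gas depends only on the end states.
For an isothermal ideal gas ΔS_gas = nR ln(V₂/V₁) = 4.21 × 8.314 × ln(168/40.6) = 49.7 J/K.

ΔS_gas = 49.7 J/K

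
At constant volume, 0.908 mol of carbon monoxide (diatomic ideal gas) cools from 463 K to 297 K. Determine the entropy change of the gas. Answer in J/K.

ΔS = -8.38 J/K

At constant volume, ΔS = nC_V ln(T₂/T₁) with C_V = 5R/2 = 20.79 J mol⁻¹ K⁻¹.
ΔS = 0.908 × 20.79 × ln(297/463) = -8.38 J/K.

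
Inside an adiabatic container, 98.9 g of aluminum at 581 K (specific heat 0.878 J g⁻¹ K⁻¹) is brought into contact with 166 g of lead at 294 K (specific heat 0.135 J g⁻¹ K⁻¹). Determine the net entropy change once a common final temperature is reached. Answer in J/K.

ΔS_total = 3.59 J/K

Energy balance: T_f = (m₁c₁T₁ + m₂c₂T₂)/(m₁c₁ + m₂c₂) = 522.13 K.
ΔS₁ = m₁c₁ ln(T_f/T₁) = 86.8342 × ln(522.13/581) = -9.278 J/K.
ΔS₂ = m₂c₂ ln(T_f/T₂) = 22.41 × ln(522.13/294) = 12.87 J/K.
ΔS_total = -9.278 + 12.87 = 3.59 J/K.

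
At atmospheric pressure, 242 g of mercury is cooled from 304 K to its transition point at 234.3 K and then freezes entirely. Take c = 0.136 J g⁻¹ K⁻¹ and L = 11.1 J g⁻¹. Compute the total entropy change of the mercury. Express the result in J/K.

Cooling step: ΔS₁ = m c ln(T_tr/T_i) = 242 × 0.136 × ln(234.3/304) = -8.571 J/K.
Phase change: ΔS₂ = −mL/T_tr = −242 × 11.1 / 234.3 = -11.46 J/K.
ΔS_total = (-8.571) + (-11.46) = -20 J/K.

ΔS = -20 J/K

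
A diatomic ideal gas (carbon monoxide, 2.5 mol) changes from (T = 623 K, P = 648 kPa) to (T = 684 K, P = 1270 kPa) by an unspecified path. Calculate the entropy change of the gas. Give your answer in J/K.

ΔS = nC_p ln(T₂/T₁) − nR ln(P₂/P₁), with C_p = 7R/2 = 29.1 J mol⁻¹ K⁻¹ for a diatomic ideal gas.
ΔS = 2.5 × [29.1 × ln(684/623) − 8.314 × ln(1270/648)] = -7.19 J/K.

ΔS = -7.19 J/K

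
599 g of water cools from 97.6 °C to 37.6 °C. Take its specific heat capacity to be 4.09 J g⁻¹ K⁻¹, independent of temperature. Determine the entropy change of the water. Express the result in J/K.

In kelvin: T₁ = 370.75 K, T₂ = 310.75 K. ΔS = ∫dQ_rev/T = m c ln(T₂/T₁) = 599 × 4.09 × ln(310.75/370.75) = -433 J/K.

ΔS = -433 J/K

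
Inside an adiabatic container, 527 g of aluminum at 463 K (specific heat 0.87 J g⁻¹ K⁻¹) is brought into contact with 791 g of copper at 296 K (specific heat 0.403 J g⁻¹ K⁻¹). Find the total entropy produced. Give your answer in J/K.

ΔS_total = 18.2 J/K

Energy balance: T_f = (m₁c₁T₁ + m₂c₂T₂)/(m₁c₁ + m₂c₂) = 394.51 K.
ΔS₁ = m₁c₁ ln(T_f/T₁) = 458.49 × ln(394.51/463) = -73.4 J/K.
ΔS₂ = m₂c₂ ln(T_f/T₂) = 318.773 × ln(394.51/296) = 91.58 J/K.
ΔS_total = -73.4 + 91.58 = 18.2 J/K.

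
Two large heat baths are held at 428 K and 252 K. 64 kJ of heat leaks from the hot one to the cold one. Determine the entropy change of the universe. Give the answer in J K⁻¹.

ΔS_hot = −Q/T_H = −64000/428 = -149.5 J/K and ΔS_cold = +Q/T_C = 64000/252 = 254 J/K.
ΔS_total = -149.5 + 254 = 104 J/K, positive as the second law requires.

ΔS_total = 104 J/K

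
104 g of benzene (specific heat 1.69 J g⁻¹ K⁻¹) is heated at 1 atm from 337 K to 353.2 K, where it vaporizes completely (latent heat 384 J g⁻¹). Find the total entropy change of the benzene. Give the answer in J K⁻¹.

ΔS = 121 J/K

Warming step: ΔS₁ = m c ln(T_tr/T_i) = 104 × 1.69 × ln(353.2/337) = 8.252 J/K.
Phase change: ΔS₂ = +mL/T_tr = 104 × 384 / 353.2 = 113.1 J/K.
ΔS_total = (8.252) + (113.1) = 121 J/K.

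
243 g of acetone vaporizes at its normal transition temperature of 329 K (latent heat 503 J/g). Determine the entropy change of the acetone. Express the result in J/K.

Heat absorbed by the substance: Q = mL = 243 × 503 = 122229 J.
At constant T, ΔS = Q_rev/T = 122229 / 329 = 372 J/K.

ΔS = 372 J/K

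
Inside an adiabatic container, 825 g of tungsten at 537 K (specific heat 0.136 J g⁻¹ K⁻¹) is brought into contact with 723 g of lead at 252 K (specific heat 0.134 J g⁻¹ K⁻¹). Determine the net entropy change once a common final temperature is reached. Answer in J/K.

ΔS_total = 14.3 J/K

Energy balance: T_f = (m₁c₁T₁ + m₂c₂T₂)/(m₁c₁ + m₂c₂) = 404.94 K.
ΔS₁ = m₁c₁ ln(T_f/T₁) = 112.2 × ln(404.94/537) = -31.67 J/K.
ΔS₂ = m₂c₂ ln(T_f/T₂) = 96.882 × ln(404.94/252) = 45.95 J/K.
ΔS_total = -31.67 + 45.95 = 14.3 J/K.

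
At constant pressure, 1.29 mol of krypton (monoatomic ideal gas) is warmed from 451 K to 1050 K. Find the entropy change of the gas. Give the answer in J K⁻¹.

At constant pressure, ΔS = nC_p ln(T₂/T₁) with C_p = 5R/2 = 20.79 J mol⁻¹ K⁻¹.
ΔS = 1.29 × 20.79 × ln(1050/451) = 22.7 J/K.

ΔS = 22.7 J/K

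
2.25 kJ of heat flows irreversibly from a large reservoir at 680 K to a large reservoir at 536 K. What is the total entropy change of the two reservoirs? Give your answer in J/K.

ΔS_hot = −Q/T_H = −2250/680 = -3.309 J/K and ΔS_cold = +Q/T_C = 2250/536 = 4.198 J/K.
ΔS_total = -3.309 + 4.198 = 0.889 J/K, positive as the second law requires.

ΔS_total = 0.889 J/K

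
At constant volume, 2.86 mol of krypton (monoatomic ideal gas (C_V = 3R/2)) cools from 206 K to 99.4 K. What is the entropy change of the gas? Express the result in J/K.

At constant volume, ΔS = nC_V ln(T₂/T₁) with C_V = 3R/2 = 12.47 J mol⁻¹ K⁻¹.
ΔS = 2.86 × 12.47 × ln(99.4/206) = -26 J/K.

ΔS = -26 J/K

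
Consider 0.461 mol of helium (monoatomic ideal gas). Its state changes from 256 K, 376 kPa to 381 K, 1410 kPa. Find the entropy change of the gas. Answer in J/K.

ΔS = nC_p ln(T₂/T₁) − nR ln(P₂/P₁), with C_p = 5R/2 = 20.79 J mol⁻¹ K⁻¹ for a monoatomic ideal gas.
ΔS = 0.461 × [20.79 × ln(381/256) − 8.314 × ln(1410/376)] = -1.26 J/K.

ΔS = -1.26 J/K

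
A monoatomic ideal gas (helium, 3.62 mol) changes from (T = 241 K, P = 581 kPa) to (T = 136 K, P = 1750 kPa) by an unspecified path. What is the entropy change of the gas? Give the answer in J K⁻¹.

ΔS = -76.2 J/K

ΔS = nC_p ln(T₂/T₁) − nR ln(P₂/P₁), with C_p = 5R/2 = 20.79 J mol⁻¹ K⁻¹ for a monoatomic ideal gas.
ΔS = 3.62 × [20.79 × ln(136/241) − 8.314 × ln(1750/581)] = -76.2 J/K.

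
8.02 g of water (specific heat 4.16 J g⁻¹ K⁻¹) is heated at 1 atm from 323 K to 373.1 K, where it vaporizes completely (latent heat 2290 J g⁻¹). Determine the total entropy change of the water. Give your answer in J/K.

ΔS = 54 J/K

Warming step: ΔS₁ = m c ln(T_tr/T_i) = 8.02 × 4.16 × ln(373.1/323) = 4.811 J/K.
Phase change: ΔS₂ = +mL/T_tr = 8.02 × 2290 / 373.1 = 49.22 J/K.
ΔS_total = (4.811) + (49.22) = 54 J/K.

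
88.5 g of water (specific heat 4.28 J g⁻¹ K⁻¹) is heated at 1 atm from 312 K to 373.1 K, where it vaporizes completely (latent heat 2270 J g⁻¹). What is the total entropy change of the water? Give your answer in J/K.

Warming step: ΔS₁ = m c ln(T_tr/T_i) = 88.5 × 4.28 × ln(373.1/312) = 67.74 J/K.
Phase change: ΔS₂ = +mL/T_tr = 88.5 × 2270 / 373.1 = 538.4 J/K.
ΔS_total = (67.74) + (538.4) = 606 J/K.

ΔS = 606 J/K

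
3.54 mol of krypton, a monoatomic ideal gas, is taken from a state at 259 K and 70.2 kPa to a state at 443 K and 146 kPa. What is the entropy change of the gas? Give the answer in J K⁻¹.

ΔS = 17.9 J/K

ΔS = nC_p ln(T₂/T₁) − nR ln(P₂/P₁), with C_p = 5R/2 = 20.79 J mol⁻¹ K⁻¹ for a monoatomic ideal gas.
ΔS = 3.54 × [20.79 × ln(443/259) − 8.314 × ln(146/70.2)] = 17.9 J/K.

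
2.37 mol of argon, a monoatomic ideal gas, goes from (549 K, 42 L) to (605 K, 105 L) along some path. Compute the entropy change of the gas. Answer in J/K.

ΔS = 20.9 J/K

Entropy is a state function: ΔS = nC_V ln(T₂/T₁) + nR ln(V₂/V₁), with C_V = 3R/2 = 12.47 J mol⁻¹ K⁻¹ for a monoatomic ideal gas.
ΔS = 2.37 × [12.47 × ln(605/549) + 8.314 × ln(105/42)] = 20.9 J/K.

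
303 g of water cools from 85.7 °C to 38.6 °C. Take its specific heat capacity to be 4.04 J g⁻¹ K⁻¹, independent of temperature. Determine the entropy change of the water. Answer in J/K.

ΔS = -172 J/K

In kelvin: T₁ = 358.85 K, T₂ = 311.75 K. ΔS = ∫dQ_rev/T = m c ln(T₂/T₁) = 303 × 4.04 × ln(311.75/358.85) = -172 J/K.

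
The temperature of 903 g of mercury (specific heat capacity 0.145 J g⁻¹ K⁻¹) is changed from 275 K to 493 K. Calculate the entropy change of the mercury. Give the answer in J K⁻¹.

ΔS = 76.4 J/K

ΔS = ∫dQ_rev/T = m c ln(T₂/T₁) = 903 × 0.145 × ln(493/275) = 76.4 J/K.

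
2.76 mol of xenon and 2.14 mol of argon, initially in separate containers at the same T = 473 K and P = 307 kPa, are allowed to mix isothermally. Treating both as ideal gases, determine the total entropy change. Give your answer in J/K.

Mole fractions: x_A = 2.76/4.9 = 0.563, x_B = 0.437.
ΔS_mix = −R(n_A ln x_A + n_B ln x_B) = −8.314 × (2.76 ln 0.563 + 2.14 ln 0.437) = 27.9 J/K.

ΔS_mix = 27.9 J/K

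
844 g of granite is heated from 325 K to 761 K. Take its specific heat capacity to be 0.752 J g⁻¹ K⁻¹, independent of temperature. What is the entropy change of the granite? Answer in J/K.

ΔS = ∫dQ_rev/T = m c ln(T₂/T₁) = 844 × 0.752 × ln(761/325) = 540 J/K.

ΔS = 540 J/K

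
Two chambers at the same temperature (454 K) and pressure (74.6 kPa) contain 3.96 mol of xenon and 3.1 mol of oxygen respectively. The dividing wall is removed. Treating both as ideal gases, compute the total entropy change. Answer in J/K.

ΔS_mix = 40.2 J/K

Mole fractions: x_A = 3.96/7.06 = 0.561, x_B = 0.439.
ΔS_mix = −R(n_A ln x_A + n_B ln x_B) = −8.314 × (3.96 ln 0.561 + 3.1 ln 0.439) = 40.2 J/K.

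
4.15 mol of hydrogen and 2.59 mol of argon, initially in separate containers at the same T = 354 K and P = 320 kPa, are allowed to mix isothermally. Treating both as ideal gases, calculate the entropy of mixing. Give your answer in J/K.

Mole fractions: x_A = 4.15/6.74 = 0.616, x_B = 0.384.
ΔS_mix = −R(n_A ln x_A + n_B ln x_B) = −8.314 × (4.15 ln 0.616 + 2.59 ln 0.384) = 37.3 J/K.

ΔS_mix = 37.3 J/K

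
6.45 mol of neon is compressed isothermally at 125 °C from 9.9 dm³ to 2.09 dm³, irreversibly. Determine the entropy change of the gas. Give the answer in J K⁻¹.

ΔS_gas = -83.4 J/K

Entropy is a state function, so ΔS_gas depends only on the end states.
For an isothermal ideal gas ΔS_gas = nR ln(V₂/V₁) = 6.45 × 8.314 × ln(2.09/9.9) = -83.4 J/K.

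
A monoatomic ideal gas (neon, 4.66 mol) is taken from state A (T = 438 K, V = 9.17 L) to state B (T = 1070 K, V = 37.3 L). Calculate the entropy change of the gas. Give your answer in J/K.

Entropy is a state function: ΔS = nC_V ln(T₂/T₁) + nR ln(V₂/V₁), with C_V = 3R/2 = 12.47 J mol⁻¹ K⁻¹ for a monoatomic ideal gas.
ΔS = 4.66 × [12.47 × ln(1070/438) + 8.314 × ln(37.3/9.17)] = 106 J/K.

ΔS = 106 J/K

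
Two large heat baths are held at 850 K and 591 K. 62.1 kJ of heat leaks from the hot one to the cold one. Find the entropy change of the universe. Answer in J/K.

ΔS_hot = −Q/T_H = −62100/850 = -73.06 J/K and ΔS_cold = +Q/T_C = 62100/591 = 105.1 J/K.
ΔS_total = -73.06 + 105.1 = 32 J/K, positive as the second law requires.

ΔS_total = 32 J/K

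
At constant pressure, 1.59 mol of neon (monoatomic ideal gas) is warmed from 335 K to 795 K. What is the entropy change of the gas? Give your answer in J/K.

ΔS = 28.6 J/K

At constant pressure, ΔS = nC_p ln(T₂/T₁) with C_p = 5R/2 = 20.79 J mol⁻¹ K⁻¹.
ΔS = 1.59 × 20.79 × ln(795/335) = 28.6 J/K.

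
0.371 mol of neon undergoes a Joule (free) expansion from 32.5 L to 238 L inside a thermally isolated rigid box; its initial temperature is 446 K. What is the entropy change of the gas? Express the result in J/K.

For an ideal gas in free expansion Q = 0 and W = 0, so T is unchanged.
Entropy is a state function; using a reversible isothermal path, ΔS_gas = nR ln(V₂/V₁) = 0.371 × 8.314 × ln(238/32.5) = 6.14 J/K.

ΔS_gas = 6.14 J/K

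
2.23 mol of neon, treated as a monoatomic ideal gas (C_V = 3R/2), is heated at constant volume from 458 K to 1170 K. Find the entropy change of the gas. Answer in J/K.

At constant volume, ΔS = nC_V ln(T₂/T₁) with C_V = 3R/2 = 12.47 J mol⁻¹ K⁻¹.
ΔS = 2.23 × 12.47 × ln(1170/458) = 26.1 J/K.

ΔS = 26.1 J/K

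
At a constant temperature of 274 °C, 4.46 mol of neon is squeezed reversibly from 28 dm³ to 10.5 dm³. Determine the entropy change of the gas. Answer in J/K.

For an isothermal ideal gas ΔS_gas = nR ln(V₂/V₁) = 4.46 × 8.314 × ln(10.5/28) = -36.4 J/K.

ΔS_gas = -36.4 J/K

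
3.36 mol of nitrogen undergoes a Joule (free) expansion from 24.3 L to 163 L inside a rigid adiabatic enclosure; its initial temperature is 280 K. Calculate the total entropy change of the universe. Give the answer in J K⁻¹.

ΔS_universe = 53.2 J/K

For an ideal gas in free expansion Q = 0 and W = 0, so T is unchanged.
Entropy is a state function; using a reversible isothermal path, ΔS_gas = nR ln(V₂/V₁) = 3.36 × 8.314 × ln(163/24.3) = 53.2 J/K.
The insulated surroundings exchange no heat, so ΔS_surr = 0 and ΔS_universe = ΔS_gas.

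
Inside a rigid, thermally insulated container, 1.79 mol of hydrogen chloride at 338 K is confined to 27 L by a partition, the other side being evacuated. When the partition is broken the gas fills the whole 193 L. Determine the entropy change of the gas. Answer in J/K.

For an ideal gas in free expansion Q = 0 and W = 0, so T is unchanged.
Entropy is a state function; using a reversible isothermal path, ΔS_gas = nR ln(V₂/V₁) = 1.79 × 8.314 × ln(193/27) = 29.3 J/K.

ΔS_gas = 29.3 J/K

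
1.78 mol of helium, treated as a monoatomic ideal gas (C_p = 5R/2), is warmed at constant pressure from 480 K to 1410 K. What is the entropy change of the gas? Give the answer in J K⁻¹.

ΔS = 39.9 J/K

At constant pressure, ΔS = nC_p ln(T₂/T₁) with C_p = 5R/2 = 20.79 J mol⁻¹ K⁻¹.
ΔS = 1.78 × 20.79 × ln(1410/480) = 39.9 J/K.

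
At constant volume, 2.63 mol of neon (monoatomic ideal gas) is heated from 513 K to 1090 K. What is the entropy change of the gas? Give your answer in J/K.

At constant volume, ΔS = nC_V ln(T₂/T₁) with C_V = 3R/2 = 12.47 J mol⁻¹ K⁻¹.
ΔS = 2.63 × 12.47 × ln(1090/513) = 24.7 J/K.

ΔS = 24.7 J/K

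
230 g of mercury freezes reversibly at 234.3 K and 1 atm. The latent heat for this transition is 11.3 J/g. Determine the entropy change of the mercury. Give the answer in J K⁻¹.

Heat released by the substance: Q = −mL = −230 × 11.3 = −2599 J.
At constant T, ΔS = Q_rev/T = −2599 / 234.3 = -11.1 J/K.

ΔS = -11.1 J/K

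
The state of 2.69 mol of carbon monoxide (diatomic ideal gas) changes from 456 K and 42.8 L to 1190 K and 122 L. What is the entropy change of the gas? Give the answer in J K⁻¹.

Entropy is a state function: ΔS = nC_V ln(T₂/T₁) + nR ln(V₂/V₁), with C_V = 5R/2 = 20.79 J mol⁻¹ K⁻¹ for a diatomic ideal gas.
ΔS = 2.69 × [20.79 × ln(1190/456) + 8.314 × ln(122/42.8)] = 77.1 J/K.

ΔS = 77.1 J/K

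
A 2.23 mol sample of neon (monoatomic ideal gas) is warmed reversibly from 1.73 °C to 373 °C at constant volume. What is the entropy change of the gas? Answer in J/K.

ΔS = 23.8 J/K

In kelvin: T₁ = 274.88 K, T₂ = 646.15 K. At constant volume, ΔS = nC_V ln(T₂/T₁) with C_V = 3R/2 = 12.47 J mol⁻¹ K⁻¹.
ΔS = 2.23 × 12.47 × ln(646.15/274.88) = 23.8 J/K.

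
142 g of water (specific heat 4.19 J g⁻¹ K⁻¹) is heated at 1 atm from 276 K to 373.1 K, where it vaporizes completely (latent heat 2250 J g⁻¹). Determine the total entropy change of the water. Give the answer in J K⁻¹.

ΔS = 1040 J/K

Warming step: ΔS₁ = m c ln(T_tr/T_i) = 142 × 4.19 × ln(373.1/276) = 179.4 J/K.
Phase change: ΔS₂ = +mL/T_tr = 142 × 2250 / 373.1 = 856.3 J/K.
ΔS_total = (179.4) + (856.3) = 1040 J/K.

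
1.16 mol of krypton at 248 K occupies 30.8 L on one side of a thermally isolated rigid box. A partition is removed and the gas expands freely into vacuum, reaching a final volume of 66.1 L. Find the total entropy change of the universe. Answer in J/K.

ΔS_universe = 7.36 J/K

For an ideal gas in free expansion Q = 0 and W = 0, so T is unchanged.
Entropy is a state function; using a reversible isothermal path, ΔS_gas = nR ln(V₂/V₁) = 1.16 × 8.314 × ln(66.1/30.8) = 7.36 J/K.
The insulated surroundings exchange no heat, so ΔS_surr = 0 and ΔS_universe = ΔS_gas.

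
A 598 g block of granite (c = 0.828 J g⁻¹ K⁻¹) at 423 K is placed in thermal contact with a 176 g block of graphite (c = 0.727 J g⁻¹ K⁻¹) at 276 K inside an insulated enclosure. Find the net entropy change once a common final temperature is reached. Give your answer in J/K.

ΔS_total = 8.5 J/K

Energy balance: T_f = (m₁c₁T₁ + m₂c₂T₂)/(m₁c₁ + m₂c₂) = 392.81 K.
ΔS₁ = m₁c₁ ln(T_f/T₁) = 495.144 × ln(392.81/423) = -36.66 J/K.
ΔS₂ = m₂c₂ ln(T_f/T₂) = 127.952 × ln(392.81/276) = 45.16 J/K.
ΔS_total = -36.66 + 45.16 = 8.5 J/K.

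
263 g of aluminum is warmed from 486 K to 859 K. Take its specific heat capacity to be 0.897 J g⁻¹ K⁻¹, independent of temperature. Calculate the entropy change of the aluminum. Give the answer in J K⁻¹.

ΔS = 134 J/K

ΔS = ∫dQ_rev/T = m c ln(T₂/T₁) = 263 × 0.897 × ln(859/486) = 134 J/K.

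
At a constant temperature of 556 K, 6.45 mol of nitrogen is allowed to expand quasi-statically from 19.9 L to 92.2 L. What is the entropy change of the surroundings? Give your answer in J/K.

ΔS_surr = -82.2 J/K

For an isothermal ideal gas ΔS_gas = nR ln(V₂/V₁) = 6.45 × 8.314 × ln(92.2/19.9) = 82.2 J/K.
The process is reversible, so ΔS_surr = −ΔS_gas = -82.2 J/K and ΔS_universe = 0.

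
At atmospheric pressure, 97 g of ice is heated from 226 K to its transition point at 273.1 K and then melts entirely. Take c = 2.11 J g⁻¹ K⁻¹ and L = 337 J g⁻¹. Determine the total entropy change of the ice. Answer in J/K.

ΔS = 158 J/K

Warming step: ΔS₁ = m c ln(T_tr/T_i) = 97 × 2.11 × ln(273.1/226) = 38.74 J/K.
Phase change: ΔS₂ = +mL/T_tr = 97 × 337 / 273.1 = 119.7 J/K.
ΔS_total = (38.74) + (119.7) = 158 J/K.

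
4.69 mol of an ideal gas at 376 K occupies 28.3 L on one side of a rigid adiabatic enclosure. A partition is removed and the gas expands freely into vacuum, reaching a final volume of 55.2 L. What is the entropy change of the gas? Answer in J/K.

No heat is exchanged and no work is done, so the ideal-gas temperature stays constant.
Entropy is a state function; using a reversible isothermal path, ΔS_gas = nR ln(V₂/V₁) = 4.69 × 8.314 × ln(55.2/28.3) = 26.1 J/K.

ΔS_gas = 26.1 J/K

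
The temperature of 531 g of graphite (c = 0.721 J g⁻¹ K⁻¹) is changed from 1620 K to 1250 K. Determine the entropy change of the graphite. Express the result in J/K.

ΔS = ∫dQ_rev/T = m c ln(T₂/T₁) = 531 × 0.721 × ln(1250/1620) = -99.3 J/K.

ΔS = -99.3 J/K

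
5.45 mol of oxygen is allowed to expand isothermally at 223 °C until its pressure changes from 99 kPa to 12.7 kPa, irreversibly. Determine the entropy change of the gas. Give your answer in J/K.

Entropy is a state function, so ΔS_gas depends only on the end states.
For an isothermal ideal gas ΔS_gas = nR ln(P₁/P₂) = 5.45 × 8.314 × ln(99/12.7) = 93 J/K.

ΔS_gas = 93 J/K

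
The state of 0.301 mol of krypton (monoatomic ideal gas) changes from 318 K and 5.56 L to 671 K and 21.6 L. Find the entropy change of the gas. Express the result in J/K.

ΔS = 6.2 J/K

Entropy is a state function: ΔS = nC_V ln(T₂/T₁) + nR ln(V₂/V₁), with C_V = 3R/2 = 12.47 J mol⁻¹ K⁻¹ for a monoatomic ideal gas.
ΔS = 0.301 × [12.47 × ln(671/318) + 8.314 × ln(21.6/5.56)] = 6.2 J/K.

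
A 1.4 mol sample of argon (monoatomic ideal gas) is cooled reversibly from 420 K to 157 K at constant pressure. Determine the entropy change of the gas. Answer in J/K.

At constant pressure, ΔS = nC_p ln(T₂/T₁) with C_p = 5R/2 = 20.79 J mol⁻¹ K⁻¹.
ΔS = 1.4 × 20.79 × ln(157/420) = -28.6 J/K.

ΔS = -28.6 J/K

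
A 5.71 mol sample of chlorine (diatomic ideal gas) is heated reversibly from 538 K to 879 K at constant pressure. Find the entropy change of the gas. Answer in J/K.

At constant pressure, ΔS = nC_p ln(T₂/T₁) with C_p = 7R/2 = 29.1 J mol⁻¹ K⁻¹.
ΔS = 5.71 × 29.1 × ln(879/538) = 81.6 J/K.

ΔS = 81.6 J/K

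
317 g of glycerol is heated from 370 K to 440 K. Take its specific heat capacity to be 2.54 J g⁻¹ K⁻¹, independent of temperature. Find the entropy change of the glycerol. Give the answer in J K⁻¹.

ΔS = 140 J/K

ΔS = ∫dQ_rev/T = m c ln(T₂/T₁) = 317 × 2.54 × ln(440/370) = 140 J/K.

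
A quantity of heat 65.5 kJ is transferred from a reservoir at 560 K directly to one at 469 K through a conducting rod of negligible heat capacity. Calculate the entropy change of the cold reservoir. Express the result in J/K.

The cold reservoir gains heat Q, so ΔS_cold = +Q/T_C = 65500/469 = 140 J/K.

ΔS_cold = 140 J/K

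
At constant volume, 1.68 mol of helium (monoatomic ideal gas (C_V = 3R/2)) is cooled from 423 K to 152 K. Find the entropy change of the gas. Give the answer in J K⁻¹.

ΔS = -21.4 J/K

At constant volume, ΔS = nC_V ln(T₂/T₁) with C_V = 3R/2 = 12.47 J mol⁻¹ K⁻¹.
ΔS = 1.68 × 12.47 × ln(152/423) = -21.4 J/K.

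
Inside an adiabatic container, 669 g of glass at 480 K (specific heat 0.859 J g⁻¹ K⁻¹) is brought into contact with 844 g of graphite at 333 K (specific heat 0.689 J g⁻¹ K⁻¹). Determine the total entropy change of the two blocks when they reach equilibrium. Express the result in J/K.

ΔS_total = 19.2 J/K

Energy balance: T_f = (m₁c₁T₁ + m₂c₂T₂)/(m₁c₁ + m₂c₂) = 406.06 K.
ΔS₁ = m₁c₁ ln(T_f/T₁) = 574.671 × ln(406.06/480) = -96.127 J/K.
ΔS₂ = m₂c₂ ln(T_f/T₂) = 581.516 × ln(406.06/333) = 115.36 J/K.
ΔS_total = -96.127 + 115.36 = 19.2 J/K.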